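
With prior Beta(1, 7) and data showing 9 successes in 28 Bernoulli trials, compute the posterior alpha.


Conjugate update: alpha_posterior = alpha_prior + k
= 1 + 9 = 10

10


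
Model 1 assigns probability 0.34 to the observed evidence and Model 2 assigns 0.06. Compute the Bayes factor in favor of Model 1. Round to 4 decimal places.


BF = P(data|M1) / P(data|M2)
= 0.34 / 0.06 = 5.6667

5.6667


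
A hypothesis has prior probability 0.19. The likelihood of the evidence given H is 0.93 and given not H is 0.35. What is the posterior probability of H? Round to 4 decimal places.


Using Bayes' theorem:
P(E) = 0.19 * 0.93 + 0.81 * 0.35
P(E) = 0.4602
P(H|E) = (0.19 * 0.93) / 0.4602 = 0.384

0.384


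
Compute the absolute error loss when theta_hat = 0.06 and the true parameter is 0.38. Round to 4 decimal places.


L = |theta_hat - theta_true|
= |0.06 - 0.38| = 0.32

0.32


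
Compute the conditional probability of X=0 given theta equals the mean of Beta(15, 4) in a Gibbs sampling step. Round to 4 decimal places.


Mean of Beta(15, 4) = 0.7895
P(X=0 | theta=0.7895) = 0.2105

0.2105


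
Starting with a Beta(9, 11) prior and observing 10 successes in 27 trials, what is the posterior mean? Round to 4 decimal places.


Posterior parameters: alpha = 9 + 10 = 19
beta = 11 + 17 = 28
Posterior mean = alpha / (alpha + beta) = 19 / 47
= 0.4043

0.4043


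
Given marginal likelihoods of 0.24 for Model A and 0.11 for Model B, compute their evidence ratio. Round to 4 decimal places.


Ratio = ML(A) / ML(B) = 0.24/0.11
= 2.1818

2.1818


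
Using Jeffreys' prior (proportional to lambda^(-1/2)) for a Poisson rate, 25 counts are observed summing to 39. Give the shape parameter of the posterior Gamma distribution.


Conjugate update: Gamma(prior_shape + S, prior_rate + n).
Prior shape = 0.5, prior rate = 0.
Posterior shape = 0.5 + S = 0.5 + 39 = 39.5

39.5


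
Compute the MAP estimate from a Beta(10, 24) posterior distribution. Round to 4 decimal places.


MAP = mode of Beta distribution
= (alpha - 1)/(alpha + beta - 2)
= (10-1)/(10+24-2)
= 9/32 = 0.2812

0.2812


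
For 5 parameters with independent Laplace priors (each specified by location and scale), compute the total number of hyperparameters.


A Laplace prior has 2 hyperparameters per parameter.
Total = 5 * 2 = 10

10


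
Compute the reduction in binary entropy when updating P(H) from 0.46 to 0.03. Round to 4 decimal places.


H_before = -p*log2(p) - (1-p)*log2(1-p) for p=0.46: 0.9954
H_after for p=0.03: 0.1944
Reduction = 0.9954 - 0.1944 = 0.801

0.801


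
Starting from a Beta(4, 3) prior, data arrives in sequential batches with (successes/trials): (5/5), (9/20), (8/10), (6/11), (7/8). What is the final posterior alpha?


In sequential Bayesian updating, we sum all successes.
Total successes = 35
Final alpha = 4 + 35 = 39

39


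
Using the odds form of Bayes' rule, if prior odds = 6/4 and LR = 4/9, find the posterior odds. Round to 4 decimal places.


Bayes' rule in odds form: posterior odds = prior odds * LR
= (6 * 4) / (4 * 9)
= 24/36 = 0.6667

0.6667


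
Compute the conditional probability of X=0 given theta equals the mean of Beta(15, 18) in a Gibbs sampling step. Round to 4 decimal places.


Mean of Beta(15, 18) = 0.4545
P(X=0 | theta=0.4545) = 0.5455

0.5455


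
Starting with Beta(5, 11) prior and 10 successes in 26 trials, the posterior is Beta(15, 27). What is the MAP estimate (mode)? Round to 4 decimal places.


The mode of Beta(a, b) when a > 1 and b > 1 is (a-1)/(a+b-2)
= (15 - 1) / (15 + 27 - 2)
= 14 / 40
= 0.35

0.35


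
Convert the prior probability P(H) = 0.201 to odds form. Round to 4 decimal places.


P(not H) = 1 - 0.201 = 0.799
Odds = 0.201 / 0.799 = 0.2516

0.2516


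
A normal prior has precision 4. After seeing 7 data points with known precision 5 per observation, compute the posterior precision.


In the conjugate normal model, precisions add:
tau_posterior = tau_prior + n * tau_data
= 4 + 7*5 = 39

39


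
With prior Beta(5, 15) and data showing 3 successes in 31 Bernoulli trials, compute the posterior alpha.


Conjugate update: alpha_posterior = alpha_prior + k
= 5 + 3 = 8

8


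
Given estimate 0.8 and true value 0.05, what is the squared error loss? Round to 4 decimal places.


Squared error = (estimate - true)^2
Difference = 0.75
Loss = 0.75^2 = 0.5625

0.5625


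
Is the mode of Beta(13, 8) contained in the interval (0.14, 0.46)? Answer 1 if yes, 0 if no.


Mode = (a-1)/(a+b-2) = 12/19 = 0.6316
Interval: (0.14, 0.46)
Contains mode? 0

0


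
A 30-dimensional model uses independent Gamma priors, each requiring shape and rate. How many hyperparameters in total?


Per parameter: 2 (shape and rate).
Total = 30 * 2 = 60

60


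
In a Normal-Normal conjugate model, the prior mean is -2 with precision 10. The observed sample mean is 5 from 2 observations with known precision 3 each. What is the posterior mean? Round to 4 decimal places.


Posterior precision = tau0 + n*tau = 10 + 2*3 = 16
Posterior mean = (tau0*mu0 + n*tau*xbar) / posterior_precision
= (10*-2 + 2*3*5) / 16
= 10 / 16 = 0.625

0.625


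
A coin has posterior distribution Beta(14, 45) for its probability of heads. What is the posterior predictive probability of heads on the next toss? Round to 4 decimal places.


Posterior predictive = E[theta] = alpha/(alpha+beta)
= 14/59
= 0.2373

0.2373


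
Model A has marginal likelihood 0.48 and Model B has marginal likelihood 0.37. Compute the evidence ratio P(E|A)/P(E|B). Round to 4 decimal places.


Evidence ratio = P(E|A) / P(E|B)
= 0.48 / 0.37
= 1.2973

1.2973


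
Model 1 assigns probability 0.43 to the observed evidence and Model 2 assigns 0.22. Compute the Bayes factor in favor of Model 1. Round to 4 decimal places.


BF = P(data|M1) / P(data|M2)
= 0.43 / 0.22 = 1.9545

1.9545


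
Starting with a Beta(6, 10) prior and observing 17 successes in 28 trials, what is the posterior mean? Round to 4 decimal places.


Posterior parameters: alpha = 6 + 17 = 23
beta = 10 + 11 = 21
Posterior mean = alpha / (alpha + beta) = 23 / 44
= 0.5227

0.5227


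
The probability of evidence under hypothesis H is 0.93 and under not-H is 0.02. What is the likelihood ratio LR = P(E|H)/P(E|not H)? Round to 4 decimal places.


LR = 0.93 / 0.02
= 46.5

46.5


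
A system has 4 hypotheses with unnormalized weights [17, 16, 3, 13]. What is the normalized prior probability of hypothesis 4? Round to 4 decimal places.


The normalized prior is the weight divided by the total.
Total weight = 49
P(H4) = 13 / 49 = 0.2653

0.2653


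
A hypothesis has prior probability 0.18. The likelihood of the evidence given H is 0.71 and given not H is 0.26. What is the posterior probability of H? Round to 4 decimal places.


Using Bayes' theorem:
P(E) = 0.18 * 0.71 + 0.82 * 0.26
P(E) = 0.341
P(H|E) = (0.18 * 0.71) / 0.341 = 0.3748

0.3748


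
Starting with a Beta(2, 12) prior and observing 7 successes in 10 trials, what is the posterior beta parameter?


Posterior beta = prior beta + failures
Failures = 10 - 7 = 3
beta_post = 12 + 3 = 15

15


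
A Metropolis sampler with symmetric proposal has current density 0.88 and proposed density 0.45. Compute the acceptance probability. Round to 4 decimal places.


For symmetric proposals, acceptance = min(1, pi(x*)/pi(x))
= min(1, 0.45/0.88)
= min(1, 0.5114) = 0.5114

0.5114


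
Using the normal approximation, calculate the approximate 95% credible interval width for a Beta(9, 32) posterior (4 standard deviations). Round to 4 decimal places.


Var(Beta) = 9*32/(41^2 * 42) = 0.0041
SD = 0.0639
Width ~ 4*SD = 0.2555

0.2555


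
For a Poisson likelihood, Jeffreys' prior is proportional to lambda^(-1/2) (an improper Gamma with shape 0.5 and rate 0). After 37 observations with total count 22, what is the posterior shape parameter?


Jeffreys' prior for Poisson is proportional to lambda^(-1/2).
Posterior is Gamma(0.5 + S, 0 + n) = Gamma(0.5 + 22, 37).
Posterior shape = 0.5 + S = 0.5 + 22 = 22.5

22.5


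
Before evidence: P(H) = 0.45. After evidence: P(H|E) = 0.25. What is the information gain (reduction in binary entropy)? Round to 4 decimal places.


Prior entropy = 0.9928
Posterior entropy = 0.8113
Information gain = 0.9928 - 0.8113 = 0.1815

0.1815


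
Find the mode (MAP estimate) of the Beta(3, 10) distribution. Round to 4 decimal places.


For Beta(a,b) with a,b > 1:
Mode = (a-1)/(a+b-2) = (3-1)/(13-2)
= 2/11 = 0.1818

0.1818


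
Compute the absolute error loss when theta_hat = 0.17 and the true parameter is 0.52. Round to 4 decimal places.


L = |theta_hat - theta_true|
= |0.17 - 0.52| = 0.35

0.35


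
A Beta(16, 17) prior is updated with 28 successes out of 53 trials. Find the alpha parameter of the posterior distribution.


In the Beta-Binomial conjugate update:
alpha_post = alpha_prior + successes
= 16 + 28
= 44

44


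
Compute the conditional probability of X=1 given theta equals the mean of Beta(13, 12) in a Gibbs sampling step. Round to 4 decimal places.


Mean of Beta(13, 12) = 0.52
P(X=1 | theta=0.52) = 0.52

0.52


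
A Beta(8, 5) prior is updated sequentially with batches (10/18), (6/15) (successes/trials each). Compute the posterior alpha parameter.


Sequential conjugate updating is equivalent to a single batch update.
Total successes across all batches = 16
alpha_posterior = alpha_prior + total_successes = 8 + 16
= 24

24


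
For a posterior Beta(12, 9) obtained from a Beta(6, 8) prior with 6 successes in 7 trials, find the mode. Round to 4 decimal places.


Mode = (alpha - 1) / (alpha + beta - 2)
= 11 / 19
= 0.5789

0.5789


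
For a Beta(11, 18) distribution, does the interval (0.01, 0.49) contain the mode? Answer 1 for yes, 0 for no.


Mode of Beta(a,b) = (a-1)/(a+b-2)
= (11-1)/(11+18-2) = 0.3704
Check: 0.01 <= 0.3704 <= 0.49?
Result: 1

1


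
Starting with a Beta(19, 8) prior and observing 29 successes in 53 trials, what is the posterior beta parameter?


Posterior beta = prior beta + failures
Failures = 53 - 29 = 24
beta_post = 8 + 24 = 32

32


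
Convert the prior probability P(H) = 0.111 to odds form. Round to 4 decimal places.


P(not H) = 1 - 0.111 = 0.889
Odds = 0.111 / 0.889 = 0.1249

0.1249


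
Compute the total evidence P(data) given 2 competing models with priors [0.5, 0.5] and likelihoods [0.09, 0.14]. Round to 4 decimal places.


Marginal likelihood = sum P(model_i) * P(data|model_i)
Model 1: 0.5 * 0.09 = 0.045
Model 2: 0.5 * 0.14 = 0.07
Total = 0.115

0.115


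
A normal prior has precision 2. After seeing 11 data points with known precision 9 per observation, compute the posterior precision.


In the conjugate normal model, precisions add:
tau_posterior = tau_prior + n * tau_data
= 2 + 11*9 = 101

101


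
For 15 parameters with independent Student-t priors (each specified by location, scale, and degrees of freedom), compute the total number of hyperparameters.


A Student-t prior has 3 hyperparameters per parameter.
Total = 15 * 3 = 45

45


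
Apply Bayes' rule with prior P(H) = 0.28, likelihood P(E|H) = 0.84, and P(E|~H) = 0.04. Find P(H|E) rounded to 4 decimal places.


Step 1: Compute marginal P(E) = P(E|H)P(H) + P(E|~H)P(~H)
= 0.84*0.28 + 0.04*0.72 = 0.264
Step 2: P(H|E) = P(E|H)P(H)/P(E) = 0.2352/0.264
= 0.8909

0.8909


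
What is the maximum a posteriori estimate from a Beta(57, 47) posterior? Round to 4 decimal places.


The MAP estimate equals the mode of the distribution.
Mode of Beta(a,b) = (a-1)/(a+b-2)
= 56/102
= 0.549

0.549


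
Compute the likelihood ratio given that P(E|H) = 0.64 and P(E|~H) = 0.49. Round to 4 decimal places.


LR = P(E|H) / P(E|~H)
= 0.64 / 0.49 = 1.3061

1.3061


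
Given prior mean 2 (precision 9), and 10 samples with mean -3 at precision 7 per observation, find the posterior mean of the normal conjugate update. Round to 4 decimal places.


The posterior mean is a precision-weighted average of prior and data.
Post. prec. = 9 + 70 = 79
Post. mean = (18 + -210)/79 = -192/79 = -2.4304

-2.4304


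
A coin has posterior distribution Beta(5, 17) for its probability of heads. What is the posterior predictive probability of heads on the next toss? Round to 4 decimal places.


Posterior predictive = E[theta] = alpha/(alpha+beta)
= 5/22
= 0.2273

0.2273


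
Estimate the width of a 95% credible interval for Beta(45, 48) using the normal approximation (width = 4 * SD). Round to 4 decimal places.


For Beta(a,b): Var = ab/((a+b)^2(a+b+1))
Var = 0.0027, SD = 0.0515
Approximate 95% CI width = 4 * 0.0515 = 0.2062

0.2062


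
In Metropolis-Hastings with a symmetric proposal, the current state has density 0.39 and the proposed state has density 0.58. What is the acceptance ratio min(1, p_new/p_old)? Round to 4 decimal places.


Ratio = p_new / p_old = 0.58 / 0.39 = 1.4872
Acceptance = min(1, 1.4872) = 1.0

1.0


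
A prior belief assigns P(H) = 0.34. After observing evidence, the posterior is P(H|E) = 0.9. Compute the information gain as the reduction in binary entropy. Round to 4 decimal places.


H(prior) = -0.34*log2(0.34) - 0.66*log2(0.66)
= 0.9248
H(post) = -0.9*log2(0.9) - 0.1*log2(0.1)
= 0.469
IG = 0.9248 - 0.469 = 0.4558

0.4558


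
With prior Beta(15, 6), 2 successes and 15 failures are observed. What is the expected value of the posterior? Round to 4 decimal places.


Posterior = Beta(17, 21)
E[theta] = alpha/(alpha+beta)
= 17/38 = 0.4474

0.4474


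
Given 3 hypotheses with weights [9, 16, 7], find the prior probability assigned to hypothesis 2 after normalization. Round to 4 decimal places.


To normalize, divide each weight by the sum of all weights.
Sum = 32
Prior(H2) = 16/32 = 0.5

0.5


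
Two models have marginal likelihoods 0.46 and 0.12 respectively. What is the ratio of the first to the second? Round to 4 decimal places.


Evidence ratio = 0.46 / 0.12
= 3.8333

3.8333


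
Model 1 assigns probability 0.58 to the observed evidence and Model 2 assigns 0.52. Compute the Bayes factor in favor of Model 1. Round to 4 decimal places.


BF = P(data|M1) / P(data|M2)
= 0.58 / 0.52 = 1.1154

1.1154


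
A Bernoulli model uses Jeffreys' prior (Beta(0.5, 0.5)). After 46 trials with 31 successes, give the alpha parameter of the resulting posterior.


Posterior = Beta(prior_alpha + successes, prior_beta + failures)
= Beta(0.5 + 31, 0.5 + 15)
Posterior alpha = 0.5 + k = 0.5 + 31 = 31.5

31.5


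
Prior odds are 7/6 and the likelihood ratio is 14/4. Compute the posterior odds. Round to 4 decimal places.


Posterior odds = prior odds * likelihood ratio
= (7/6) * (14/4)
= 98 / 24
= 4.0833

4.0833


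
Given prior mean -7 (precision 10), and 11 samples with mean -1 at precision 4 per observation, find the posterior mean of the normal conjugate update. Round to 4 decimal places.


The posterior mean is a precision-weighted average of prior and data.
Post. prec. = 10 + 44 = 54
Post. mean = (-70 + -44)/54 = -114/54 = -2.1111

-2.1111


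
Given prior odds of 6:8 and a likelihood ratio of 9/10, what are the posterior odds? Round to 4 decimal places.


Posterior odds = prior odds * LR
Prior odds = 6/8 = 0.75
LR = 9/10 = 0.9
Posterior odds = 0.75 * 0.9 = 0.675

0.675


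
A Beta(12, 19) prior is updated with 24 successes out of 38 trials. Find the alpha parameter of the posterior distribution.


In the Beta-Binomial conjugate update:
alpha_post = alpha_prior + successes
= 12 + 24
= 36

36


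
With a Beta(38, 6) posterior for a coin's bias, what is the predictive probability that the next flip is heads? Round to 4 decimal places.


The predictive probability equals the posterior mean.
P(next = heads) = alpha / (alpha + beta)
= 38 / 44 = 0.8636

0.8636


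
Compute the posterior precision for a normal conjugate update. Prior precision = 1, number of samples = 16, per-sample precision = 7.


tau_post = tau_0 + n * tau
= 1 + 16 * 7 = 113

113


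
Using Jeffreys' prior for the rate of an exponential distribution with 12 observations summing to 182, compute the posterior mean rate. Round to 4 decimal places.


Jeffreys' prior leads to posterior Gamma(12, 182).
Mean = 12/182 = 0.0659

0.0659


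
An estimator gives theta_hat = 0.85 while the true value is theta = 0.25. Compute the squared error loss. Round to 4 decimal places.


The squared error loss is (theta_hat - theta)^2
= (0.85 - 0.25)^2
= (0.6)^2 = 0.36

0.36


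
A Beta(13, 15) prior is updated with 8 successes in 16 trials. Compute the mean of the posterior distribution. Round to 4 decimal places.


After update: Beta(21, 23)
Mean = 21 / (21 + 23) = 21 / 44
= 0.4773

0.4773


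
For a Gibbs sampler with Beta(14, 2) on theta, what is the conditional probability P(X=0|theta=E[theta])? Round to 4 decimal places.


E[theta] = 14/(14+2) = 0.875
P(X=0|theta) = 1 - theta = 0.125

0.125


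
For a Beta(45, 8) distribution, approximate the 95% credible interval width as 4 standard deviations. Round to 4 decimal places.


Variance of Beta(a,b) = ab / ((a+b)^2 * (a+b+1))
= 45*8 / ((53)^2 * 54)
= 0.0024
SD = sqrt(0.0024) = 0.0487
Width = 4 * SD = 0.1949

0.1949


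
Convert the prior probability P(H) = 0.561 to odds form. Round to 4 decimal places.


P(not H) = 1 - 0.561 = 0.439
Odds = 0.561 / 0.439 = 1.2779

1.2779


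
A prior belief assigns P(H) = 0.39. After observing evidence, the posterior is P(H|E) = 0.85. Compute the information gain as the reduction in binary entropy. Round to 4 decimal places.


H(prior) = -0.39*log2(0.39) - 0.61*log2(0.61)
= 0.9648
H(post) = -0.85*log2(0.85) - 0.15*log2(0.15)
= 0.6098
IG = 0.9648 - 0.6098 = 0.355

0.355


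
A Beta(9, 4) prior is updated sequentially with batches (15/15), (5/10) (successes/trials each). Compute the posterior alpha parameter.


Sequential conjugate updating is equivalent to a single batch update.
Total successes across all batches = 20
alpha_posterior = alpha_prior + total_successes = 9 + 20
= 29

29


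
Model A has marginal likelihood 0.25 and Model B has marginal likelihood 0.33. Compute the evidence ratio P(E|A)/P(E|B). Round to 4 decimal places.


Evidence ratio = P(E|A) / P(E|B)
= 0.25 / 0.33
= 0.7576

0.7576


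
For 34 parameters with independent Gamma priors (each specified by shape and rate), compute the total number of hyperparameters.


A Gamma prior has 2 hyperparameters per parameter.
Total = 34 * 2 = 68

68


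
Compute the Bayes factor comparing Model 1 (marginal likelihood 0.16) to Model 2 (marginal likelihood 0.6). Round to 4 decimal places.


BF12 = marginal likelihood of M1 / marginal likelihood of M2
= 0.16/0.6
= 0.2667

0.2667


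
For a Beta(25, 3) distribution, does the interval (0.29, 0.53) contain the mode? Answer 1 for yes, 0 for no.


Mode of Beta(a,b) = (a-1)/(a+b-2)
= (25-1)/(25+3-2) = 0.9231
Check: 0.29 <= 0.9231 <= 0.53?
Result: 0

0


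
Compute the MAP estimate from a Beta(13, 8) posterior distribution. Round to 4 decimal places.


MAP = mode of Beta distribution
= (alpha - 1)/(alpha + beta - 2)
= (13-1)/(13+8-2)
= 12/19 = 0.6316

0.6316


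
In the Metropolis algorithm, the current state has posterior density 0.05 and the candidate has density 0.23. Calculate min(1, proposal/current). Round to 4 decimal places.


Ratio = 0.23/0.05 = 4.6
Acceptance probability = min(1, 4.6)
= 1.0

1.0


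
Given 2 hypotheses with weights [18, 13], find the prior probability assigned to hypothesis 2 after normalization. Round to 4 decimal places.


To normalize, divide each weight by the sum of all weights.
Sum = 31
Prior(H2) = 13/31 = 0.4194

0.4194


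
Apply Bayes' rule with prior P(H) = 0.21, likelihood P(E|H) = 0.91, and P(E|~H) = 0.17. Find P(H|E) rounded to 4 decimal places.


Step 1: Compute marginal P(E) = P(E|H)P(H) + P(E|~H)P(~H)
= 0.91*0.21 + 0.17*0.79 = 0.3254
Step 2: P(H|E) = P(E|H)P(H)/P(E) = 0.1911/0.3254
= 0.5873

0.5873


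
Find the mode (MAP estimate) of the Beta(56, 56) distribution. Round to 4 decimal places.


For Beta(a,b) with a,b > 1:
Mode = (a-1)/(a+b-2) = (56-1)/(112-2)
= 55/110 = 0.5

0.5


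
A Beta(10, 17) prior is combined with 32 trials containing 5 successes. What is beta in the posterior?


In conjugate updating:
beta_posterior = beta_prior + (n - k)
= 17 + (32 - 5)
= 17 + 27 = 44

44


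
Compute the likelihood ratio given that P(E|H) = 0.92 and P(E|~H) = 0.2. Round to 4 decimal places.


LR = P(E|H) / P(E|~H)
= 0.92 / 0.2 = 4.6

4.6


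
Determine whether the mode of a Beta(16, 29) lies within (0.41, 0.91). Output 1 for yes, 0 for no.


First find the mode: (a-1)/(a+b-2) = 0.3488
Is 0.3488 in (0.41, 0.91)? 0

0


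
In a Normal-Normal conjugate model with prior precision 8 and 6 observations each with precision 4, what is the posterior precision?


Posterior precision = prior precision + n * observation precision
= 8 + 6 * 4
= 8 + 24 = 32

32


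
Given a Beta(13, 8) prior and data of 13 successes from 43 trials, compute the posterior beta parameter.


Number of failures = 43 - 13 = 30
Posterior beta = 8 + 30 = 38

38


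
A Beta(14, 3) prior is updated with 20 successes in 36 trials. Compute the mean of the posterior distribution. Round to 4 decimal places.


After update: Beta(34, 19)
Mean = 34 / (34 + 19) = 34 / 53
= 0.6415

0.6415


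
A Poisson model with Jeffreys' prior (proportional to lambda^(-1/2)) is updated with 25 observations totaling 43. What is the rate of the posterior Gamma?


Posterior = Gamma(0.5 + S, n)
= Gamma(0.5 + 43, 25)
Posterior rate = 0 + n = 25

25.0


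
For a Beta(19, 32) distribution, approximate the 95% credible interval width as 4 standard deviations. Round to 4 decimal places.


Variance of Beta(a,b) = ab / ((a+b)^2 * (a+b+1))
= 19*32 / ((51)^2 * 52)
= 0.0045
SD = sqrt(0.0045) = 0.067
Width = 4 * SD = 0.2682

0.2682


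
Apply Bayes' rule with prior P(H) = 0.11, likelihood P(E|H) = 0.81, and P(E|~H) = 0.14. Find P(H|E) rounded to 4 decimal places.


Step 1: Compute marginal P(E) = P(E|H)P(H) + P(E|~H)P(~H)
= 0.81*0.11 + 0.14*0.89 = 0.2137
Step 2: P(H|E) = P(E|H)P(H)/P(E) = 0.0891/0.2137
= 0.4169

0.4169


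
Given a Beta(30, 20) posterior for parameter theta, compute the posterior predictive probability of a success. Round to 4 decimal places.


For a Beta-Bernoulli model, the predictive probability is the mean:
P(success) = 30/(30+20) = 30/50 = 0.6

0.6


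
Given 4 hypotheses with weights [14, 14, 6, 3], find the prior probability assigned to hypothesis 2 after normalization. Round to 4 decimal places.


To normalize, divide each weight by the sum of all weights.
Sum = 37
Prior(H2) = 14/37 = 0.3784

0.3784


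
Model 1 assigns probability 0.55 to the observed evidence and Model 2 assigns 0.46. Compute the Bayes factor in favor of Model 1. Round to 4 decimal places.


BF = P(data|M1) / P(data|M2)
= 0.55 / 0.46 = 1.1957

1.1957


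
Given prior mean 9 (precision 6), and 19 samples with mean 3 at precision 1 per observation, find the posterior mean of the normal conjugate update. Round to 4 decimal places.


The posterior mean is a precision-weighted average of prior and data.
Post. prec. = 6 + 19 = 25
Post. mean = (54 + 57)/25 = 111/25 = 4.44

4.44


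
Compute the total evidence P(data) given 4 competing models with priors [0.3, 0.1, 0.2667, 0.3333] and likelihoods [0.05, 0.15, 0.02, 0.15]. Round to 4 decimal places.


Marginal likelihood = sum P(model_i) * P(data|model_i)
Model 1: 0.3 * 0.05 = 0.015
Model 2: 0.1 * 0.15 = 0.015
Model 3: 0.2667 * 0.02 = 0.0053
Model 4: 0.3333 * 0.15 = 0.05
Total = 0.0853

0.0853


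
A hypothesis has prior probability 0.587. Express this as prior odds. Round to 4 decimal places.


Odds = P(H) / P(not H) = 0.587 / 0.413
= 1.4213

1.4213


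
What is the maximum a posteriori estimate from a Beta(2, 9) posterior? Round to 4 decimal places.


The MAP estimate equals the mode of the distribution.
Mode of Beta(a,b) = (a-1)/(a+b-2)
= 1/9
= 0.1111

0.1111


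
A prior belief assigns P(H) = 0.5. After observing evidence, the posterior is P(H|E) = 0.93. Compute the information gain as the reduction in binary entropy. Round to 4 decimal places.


H(prior) = -0.5*log2(0.5) - 0.5*log2(0.5)
= 1.0
H(post) = -0.93*log2(0.93) - 0.07*log2(0.07)
= 0.3659
IG = 1.0 - 0.3659 = 0.6341

0.6341


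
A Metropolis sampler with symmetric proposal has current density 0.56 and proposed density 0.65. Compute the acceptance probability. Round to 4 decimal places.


For symmetric proposals, acceptance = min(1, pi(x*)/pi(x))
= min(1, 0.65/0.56)
= min(1, 1.1607) = 1.0

1.0


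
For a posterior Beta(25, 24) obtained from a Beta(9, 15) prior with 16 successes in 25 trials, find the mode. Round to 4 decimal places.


Mode = (alpha - 1) / (alpha + beta - 2)
= 24 / 47
= 0.5106

0.5106


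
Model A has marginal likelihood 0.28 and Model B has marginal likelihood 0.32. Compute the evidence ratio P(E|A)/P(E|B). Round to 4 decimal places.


Evidence ratio = P(E|A) / P(E|B)
= 0.28 / 0.32
= 0.875

0.875


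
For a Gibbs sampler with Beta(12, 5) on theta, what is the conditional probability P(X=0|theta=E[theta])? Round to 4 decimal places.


E[theta] = 12/(12+5) = 0.7059
P(X=0|theta) = 1 - theta = 0.2941

0.2941


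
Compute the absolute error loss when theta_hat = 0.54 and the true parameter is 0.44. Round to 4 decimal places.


L = |theta_hat - theta_true|
= |0.54 - 0.44| = 0.1

0.1


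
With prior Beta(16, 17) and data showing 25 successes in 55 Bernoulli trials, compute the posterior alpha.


Conjugate update: alpha_posterior = alpha_prior + k
= 16 + 25 = 41

41


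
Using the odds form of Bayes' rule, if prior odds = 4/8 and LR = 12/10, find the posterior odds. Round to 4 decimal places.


Bayes' rule in odds form: posterior odds = prior odds * LR
= (4 * 12) / (8 * 10)
= 48/80 = 0.6

0.6


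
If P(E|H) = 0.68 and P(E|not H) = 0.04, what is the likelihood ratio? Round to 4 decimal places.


Likelihood ratio = P(E|H) / P(E|not H)
= 0.68 / 0.04
= 17.0

17.0


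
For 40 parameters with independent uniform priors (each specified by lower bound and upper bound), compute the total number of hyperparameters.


A uniform prior has 2 hyperparameters per parameter.
Total = 40 * 2 = 80

80


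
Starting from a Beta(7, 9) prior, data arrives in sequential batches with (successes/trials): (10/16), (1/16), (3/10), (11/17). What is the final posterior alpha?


In sequential Bayesian updating, we sum all successes.
Total successes = 25
Final alpha = 7 + 25 = 32

32


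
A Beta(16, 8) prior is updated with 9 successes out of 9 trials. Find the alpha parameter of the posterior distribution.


In the Beta-Binomial conjugate update:
alpha_post = alpha_prior + successes
= 16 + 9
= 25

25


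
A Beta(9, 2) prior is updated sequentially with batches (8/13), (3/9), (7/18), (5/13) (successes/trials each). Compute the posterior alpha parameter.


Sequential conjugate updating is equivalent to a single batch update.
Total successes across all batches = 23
alpha_posterior = alpha_prior + total_successes = 9 + 23
= 32

32


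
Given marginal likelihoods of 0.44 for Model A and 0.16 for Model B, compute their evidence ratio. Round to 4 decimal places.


Ratio = ML(A) / ML(B) = 0.44/0.16
= 2.75

2.75


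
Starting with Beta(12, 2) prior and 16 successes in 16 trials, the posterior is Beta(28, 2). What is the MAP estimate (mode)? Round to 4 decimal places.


The mode of Beta(a, b) when a > 1 and b > 1 is (a-1)/(a+b-2)
= (28 - 1) / (28 + 2 - 2)
= 27 / 28
= 0.9643

0.9643


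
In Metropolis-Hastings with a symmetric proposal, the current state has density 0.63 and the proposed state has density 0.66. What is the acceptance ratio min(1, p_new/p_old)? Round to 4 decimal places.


Ratio = p_new / p_old = 0.66 / 0.63 = 1.0476
Acceptance = min(1, 1.0476) = 1.0

1.0


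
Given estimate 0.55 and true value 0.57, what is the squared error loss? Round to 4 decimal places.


Squared error = (estimate - true)^2
Difference = -0.02
Loss = -0.02^2 = 0.0004

0.0004


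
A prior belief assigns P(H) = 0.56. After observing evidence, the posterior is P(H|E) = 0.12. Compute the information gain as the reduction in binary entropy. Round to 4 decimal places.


H(prior) = -0.56*log2(0.56) - 0.44*log2(0.44)
= 0.9896
H(post) = -0.12*log2(0.12) - 0.88*log2(0.88)
= 0.5294
IG = 0.9896 - 0.5294 = 0.4602

0.4602


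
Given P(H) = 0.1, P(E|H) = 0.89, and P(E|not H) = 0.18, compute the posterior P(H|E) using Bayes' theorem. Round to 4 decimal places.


By Bayes' theorem: P(H|E) = P(E|H)*P(H) / P(E)
P(E) = P(E|H)*P(H) + P(E|not H)*P(not H)
P(E) = 0.89*0.1 + 0.18*0.9 = 0.251
P(H|E) = 0.89*0.1 / 0.251 = 0.3546

0.3546


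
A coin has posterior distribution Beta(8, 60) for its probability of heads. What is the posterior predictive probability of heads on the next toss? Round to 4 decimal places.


Posterior predictive = E[theta] = alpha/(alpha+beta)
= 8/68
= 0.1176

0.1176


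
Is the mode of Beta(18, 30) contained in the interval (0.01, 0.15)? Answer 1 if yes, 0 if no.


Mode = (a-1)/(a+b-2) = 17/46 = 0.3696
Interval: (0.01, 0.15)
Contains mode? 0

0


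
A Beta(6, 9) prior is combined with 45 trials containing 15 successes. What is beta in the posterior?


In conjugate updating:
beta_posterior = beta_prior + (n - k)
= 9 + (45 - 15)
= 9 + 30 = 39

39


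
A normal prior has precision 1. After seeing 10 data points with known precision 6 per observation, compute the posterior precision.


In the conjugate normal model, precisions add:
tau_posterior = tau_prior + n * tau_data
= 1 + 10*6 = 61

61


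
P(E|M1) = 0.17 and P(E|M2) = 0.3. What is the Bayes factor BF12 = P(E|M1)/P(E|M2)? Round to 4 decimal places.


Bayes factor BF12 = P(E|M1) / P(E|M2)
= 0.17 / 0.3
= 0.5667

0.5667


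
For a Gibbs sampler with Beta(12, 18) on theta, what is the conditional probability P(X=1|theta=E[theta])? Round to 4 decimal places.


E[theta] = 12/(12+18) = 0.4
P(X=1|theta) = theta = 0.4

0.4


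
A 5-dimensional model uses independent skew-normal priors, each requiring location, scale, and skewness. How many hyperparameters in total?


Per parameter: 3 (location, scale, and skewness).
Total = 5 * 3 = 15

15


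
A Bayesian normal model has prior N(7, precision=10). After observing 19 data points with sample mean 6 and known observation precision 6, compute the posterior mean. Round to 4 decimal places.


Posterior mean = (prior_precision * prior_mean + n * data_precision * data_mean) / (prior_precision + n * data_precision)
Numerator = 10*7 + 19*6*6 = 754
Denominator = 10 + 19*6 = 124
Posterior mean = 6.0806

6.0806


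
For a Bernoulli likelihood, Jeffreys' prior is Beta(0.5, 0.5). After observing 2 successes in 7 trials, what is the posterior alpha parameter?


Jeffreys' prior for Bernoulli is Beta(0.5, 0.5).
Posterior is Beta(0.5 + k, 0.5 + n - k).
Posterior alpha = 0.5 + k = 0.5 + 2 = 2.5

2.5


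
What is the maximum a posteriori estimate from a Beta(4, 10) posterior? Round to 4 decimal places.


The MAP estimate equals the mode of the distribution.
Mode of Beta(a,b) = (a-1)/(a+b-2)
= 3/12
= 0.25

0.25


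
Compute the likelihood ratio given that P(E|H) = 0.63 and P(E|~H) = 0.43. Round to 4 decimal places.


LR = P(E|H) / P(E|~H)
= 0.63 / 0.43 = 1.4651

1.4651


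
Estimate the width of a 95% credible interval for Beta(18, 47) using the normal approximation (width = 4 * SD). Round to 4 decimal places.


For Beta(a,b): Var = ab/((a+b)^2(a+b+1))
Var = 0.003, SD = 0.0551
Approximate 95% CI width = 4 * 0.0551 = 0.2203

0.2203


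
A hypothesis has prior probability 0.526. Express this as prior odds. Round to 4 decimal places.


Odds = P(H) / P(not H) = 0.526 / 0.474
= 1.1097

1.1097


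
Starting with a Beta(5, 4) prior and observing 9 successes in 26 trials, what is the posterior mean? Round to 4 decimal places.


Posterior parameters: alpha = 5 + 9 = 14
beta = 4 + 17 = 21
Posterior mean = alpha / (alpha + beta) = 14 / 35
= 0.4

0.4


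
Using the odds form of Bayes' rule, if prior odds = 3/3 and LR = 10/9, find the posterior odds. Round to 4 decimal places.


Bayes' rule in odds form: posterior odds = prior odds * LR
= (3 * 10) / (3 * 9)
= 30/27 = 1.1111

1.1111


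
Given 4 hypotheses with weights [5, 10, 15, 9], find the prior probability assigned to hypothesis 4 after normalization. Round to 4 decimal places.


To normalize, divide each weight by the sum of all weights.
Sum = 39
Prior(H4) = 9/39 = 0.2308

0.2308


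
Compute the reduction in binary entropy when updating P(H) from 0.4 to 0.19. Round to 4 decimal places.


H_before = -p*log2(p) - (1-p)*log2(1-p) for p=0.4: 0.971
H_after for p=0.19: 0.7015
Reduction = 0.971 - 0.7015 = 0.2695

0.2695


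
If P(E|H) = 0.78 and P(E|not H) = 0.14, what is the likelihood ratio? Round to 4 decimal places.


Likelihood ratio = P(E|H) / P(E|not H)
= 0.78 / 0.14
= 5.5714

5.5714


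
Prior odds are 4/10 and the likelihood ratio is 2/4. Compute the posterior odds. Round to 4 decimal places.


Posterior odds = prior odds * likelihood ratio
= (4/10) * (2/4)
= 8 / 40
= 0.2

0.2


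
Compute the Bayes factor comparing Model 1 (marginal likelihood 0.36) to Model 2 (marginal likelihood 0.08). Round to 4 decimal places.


BF12 = marginal likelihood of M1 / marginal likelihood of M2
= 0.36/0.08
= 4.5

4.5


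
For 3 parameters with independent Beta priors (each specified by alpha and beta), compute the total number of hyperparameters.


A Beta prior has 2 hyperparameters per parameter.
Total = 3 * 2 = 6

6


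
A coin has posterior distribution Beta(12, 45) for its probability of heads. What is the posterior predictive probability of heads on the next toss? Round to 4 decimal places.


Posterior predictive = E[theta] = alpha/(alpha+beta)
= 12/57
= 0.2105

0.2105


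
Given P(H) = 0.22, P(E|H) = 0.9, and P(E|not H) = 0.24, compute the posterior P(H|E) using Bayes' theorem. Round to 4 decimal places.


By Bayes' theorem: P(H|E) = P(E|H)*P(H) / P(E)
P(E) = P(E|H)*P(H) + P(E|not H)*P(not H)
P(E) = 0.9*0.22 + 0.24*0.78 = 0.3852
P(H|E) = 0.9*0.22 / 0.3852 = 0.514

0.514


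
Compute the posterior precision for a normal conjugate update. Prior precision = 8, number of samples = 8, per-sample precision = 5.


tau_post = tau_0 + n * tau
= 8 + 8 * 5 = 48

48


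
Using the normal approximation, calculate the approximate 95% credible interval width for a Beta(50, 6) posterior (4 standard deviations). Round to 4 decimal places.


Var(Beta) = 50*6/(56^2 * 57) = 0.0017
SD = 0.041
Width ~ 4*SD = 0.1639

0.1639


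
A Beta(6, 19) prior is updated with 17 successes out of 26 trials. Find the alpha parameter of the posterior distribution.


In the Beta-Binomial conjugate update:
alpha_post = alpha_prior + successes
= 6 + 17
= 23

23


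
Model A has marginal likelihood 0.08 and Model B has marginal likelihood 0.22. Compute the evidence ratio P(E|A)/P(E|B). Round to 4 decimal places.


Evidence ratio = P(E|A) / P(E|B)
= 0.08 / 0.22
= 0.3636

0.3636


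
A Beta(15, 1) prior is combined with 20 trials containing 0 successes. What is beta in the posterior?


In conjugate updating:
beta_posterior = beta_prior + (n - k)
= 1 + (20 - 0)
= 1 + 20 = 21

21


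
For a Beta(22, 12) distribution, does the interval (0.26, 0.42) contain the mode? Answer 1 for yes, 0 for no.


Mode of Beta(a,b) = (a-1)/(a+b-2)
= (22-1)/(22+12-2) = 0.6562
Check: 0.26 <= 0.6562 <= 0.42?
Result: 0

0


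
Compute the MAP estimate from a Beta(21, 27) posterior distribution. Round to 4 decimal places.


MAP = mode of Beta distribution
= (alpha - 1)/(alpha + beta - 2)
= (21-1)/(21+27-2)
= 20/46 = 0.4348

0.4348


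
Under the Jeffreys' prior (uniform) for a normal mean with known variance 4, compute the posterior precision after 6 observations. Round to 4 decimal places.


Prior precision = 0 (flat prior).
Post. prec. = 0 + n/var = 6/4 = 1.5

1.5


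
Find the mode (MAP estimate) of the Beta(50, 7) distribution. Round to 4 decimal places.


For Beta(a,b) with a,b > 1:
Mode = (a-1)/(a+b-2) = (50-1)/(57-2)
= 49/55 = 0.8909

0.8909


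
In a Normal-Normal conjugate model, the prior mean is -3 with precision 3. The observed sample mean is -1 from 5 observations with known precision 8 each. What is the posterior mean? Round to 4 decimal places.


Posterior precision = tau0 + n*tau = 3 + 5*8 = 43
Posterior mean = (tau0*mu0 + n*tau*xbar) / posterior_precision
= (3*-3 + 5*8*-1) / 43
= -49 / 43 = -1.1395

-1.1395


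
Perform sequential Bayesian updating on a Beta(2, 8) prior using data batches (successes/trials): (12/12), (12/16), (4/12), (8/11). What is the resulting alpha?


Accumulate successes: 36
Posterior alpha = prior alpha + sum of successes
= 2 + 36 = 38

38


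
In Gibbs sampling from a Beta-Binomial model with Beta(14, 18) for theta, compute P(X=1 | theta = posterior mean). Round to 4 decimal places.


Posterior mean = alpha/(alpha+beta) = 14/32 = 0.4375
P(X=1|theta=mean) = theta = 0.4375

0.4375


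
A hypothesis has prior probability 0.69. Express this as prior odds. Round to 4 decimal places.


Odds = P(H) / P(not H) = 0.69 / 0.31
= 2.2258

2.2258


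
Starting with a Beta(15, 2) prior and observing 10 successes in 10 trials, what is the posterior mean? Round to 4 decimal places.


Posterior parameters: alpha = 15 + 10 = 25
beta = 2 + 0 = 2
Posterior mean = alpha / (alpha + beta) = 25 / 27
= 0.9259

0.9259


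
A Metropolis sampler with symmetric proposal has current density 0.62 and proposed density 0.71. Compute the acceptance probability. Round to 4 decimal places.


For symmetric proposals, acceptance = min(1, pi(x*)/pi(x))
= min(1, 0.71/0.62)
= min(1, 1.1452) = 1.0

1.0


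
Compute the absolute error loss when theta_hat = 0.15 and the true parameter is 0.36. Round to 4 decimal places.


L = |theta_hat - theta_true|
= |0.15 - 0.36| = 0.21

0.21


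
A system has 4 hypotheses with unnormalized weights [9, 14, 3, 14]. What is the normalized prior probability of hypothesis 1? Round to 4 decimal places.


The normalized prior is the weight divided by the total.
Total weight = 40
P(H1) = 9 / 40 = 0.225

0.225


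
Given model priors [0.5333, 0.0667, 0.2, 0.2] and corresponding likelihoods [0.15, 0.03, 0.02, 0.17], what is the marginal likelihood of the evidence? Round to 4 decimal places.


P(E) = sum_i P(M_i) P(E|M_i)
= 0.08 + 0.002 + 0.004 + 0.034
= 0.12

0.12


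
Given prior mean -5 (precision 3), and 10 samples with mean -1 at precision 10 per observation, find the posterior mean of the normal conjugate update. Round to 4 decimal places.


The posterior mean is a precision-weighted average of prior and data.
Post. prec. = 3 + 100 = 103
Post. mean = (-15 + -100)/103 = -115/103 = -1.1165

-1.1165


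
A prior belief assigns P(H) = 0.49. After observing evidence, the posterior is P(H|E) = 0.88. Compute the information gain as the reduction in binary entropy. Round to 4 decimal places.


H(prior) = -0.49*log2(0.49) - 0.51*log2(0.51)
= 0.9997
H(post) = -0.88*log2(0.88) - 0.12*log2(0.12)
= 0.5294
IG = 0.9997 - 0.5294 = 0.4704

0.4704


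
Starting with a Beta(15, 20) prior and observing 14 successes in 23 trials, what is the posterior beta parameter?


Posterior beta = prior beta + failures
Failures = 23 - 14 = 9
beta_post = 20 + 9 = 29

29


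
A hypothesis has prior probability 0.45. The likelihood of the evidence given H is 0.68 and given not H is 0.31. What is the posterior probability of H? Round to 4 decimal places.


Using Bayes' theorem:
P(E) = 0.45 * 0.68 + 0.55 * 0.31
P(E) = 0.4765
P(H|E) = (0.45 * 0.68) / 0.4765 = 0.6422

0.6422
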